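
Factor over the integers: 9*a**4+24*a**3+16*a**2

Factor out a**2 first: what remains is 9*a**2+24*a+16.
Recognize a perfect-square trinomial with the parts 3*a and 4.

a**2*(3*a+4)**2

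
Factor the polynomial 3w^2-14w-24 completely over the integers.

(3w+4)(w-6)

Need a pair with product 3·(-24) = -72 and sum -14: that's -18 and 4.
Split the middle term: 3w^2-18w + 4w-24 = 3w(w-6) + 4(w-6).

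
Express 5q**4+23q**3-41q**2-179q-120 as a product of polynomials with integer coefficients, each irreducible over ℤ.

By the rational root theorem, q = -5 is a root, so (q+5) divides it; the quotient is 5q**3-2q**2-31q-24.
Next, q = -1 is a root, so (q+1) is a factor; dividing leaves 5q**2-7q-24.
The remaining quadratic factors as (5q+8)(q-3).

(5q+8)(q+1)(q+5)(q-3)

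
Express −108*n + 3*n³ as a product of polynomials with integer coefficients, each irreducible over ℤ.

Pull out the common factor 3*n; n² − 36 is a difference of squares.

3*n*(n + 6)*(n − 6)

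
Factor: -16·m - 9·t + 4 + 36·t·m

(4·m - 1)·(9·t - 4)

Group as (36·t·m - 9·t) + (-16·m + 4) = 9·t·(4·m - 1) - 4·(4·m - 1).
Both groups share the factor (4·m - 1).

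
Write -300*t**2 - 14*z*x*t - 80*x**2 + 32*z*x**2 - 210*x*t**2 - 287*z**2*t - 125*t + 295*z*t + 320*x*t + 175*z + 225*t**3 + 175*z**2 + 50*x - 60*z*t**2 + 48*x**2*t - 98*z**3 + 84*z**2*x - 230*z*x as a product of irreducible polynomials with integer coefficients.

-(7*z + 2*x - 5*t)*(7*z - 8*x + 15*t + 5)*(2*z + 3*t - 5)

Group: 2*z*(-49*z**2 + 42*z*x - 70*z*t - 35*z + 16*x**2 - 70*x*t - 10*x + 75*t**2 + 25*t) + (3*t - 5)*(-49*z**2 + 42*z*x - 70*z*t - 35*z + 16*x**2 - 70*x*t - 10*x + 75*t**2 + 25*t); both groups contain (-49*z**2 + 42*z*x - 70*z*t - 35*z + 16*x**2 - 70*x*t - 10*x + 75*t**2 + 25*t), so (2*z + 3*t - 5) is a factor with cofactor -49*z**2 + 42*z*x - 70*z*t - 35*z + 16*x**2 - 70*x*t - 10*x + 75*t**2 + 25*t.
The cofactor groups again: -49*z**2 + 42*z*x - 70*z*t - 35*z + 16*x**2 - 70*x*t - 10*x + 75*t**2 + 25*t = -7*z*(7*z + 2*x - 5*t) + (8*x - 15*t - 5)*(7*z + 2*x - 5*t); both groups contain (7*z + 2*x - 5*t), giving -(7*z - 8*x + 15*t + 5)*(7*z + 2*x - 5*t).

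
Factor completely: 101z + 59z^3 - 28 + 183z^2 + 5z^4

Trying the rational-root candidates, z = -1 is a root, giving the factor (z + 1) and quotient 5z^3 + 54z^2 + 129z - 28.
Next, z = -4 is a root, giving the factor (z + 4) and quotient 5z^2 + 34z - 7.
The remaining quadratic factors as (z + 7)(5z - 1).

(5z - 1)(z + 1)(z + 4)(z + 7)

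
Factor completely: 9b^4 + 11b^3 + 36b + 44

(9b + 11)(b^3 + 4)

Group as (9b^4 + 36b) + (11b^3 + 44) = 9b(b^3 + 4) + 11(b^3 + 4).
Both groups share the factor (b^3 + 4).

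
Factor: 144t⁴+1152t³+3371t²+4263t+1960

(3t+7)(3t+8)(4t+5)(4t+7)

Among the possible rational roots, t = −7/3 is a root, giving the factor (3t+7) and quotient 48t³+272t²+489t+280.
Continuing, t = −8/3 is a root, giving the factor (3t+8) and quotient 16t²+48t+35.
The remaining quadratic factors as (4t+7)(4t+5).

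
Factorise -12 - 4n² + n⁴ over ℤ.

(n² + 2)(n² - 6)

Substitute u = n² to get a quadratic in u, then factor.
n² + 2 is irreducible over ℤ (always positive, so no real roots).
n² - 6 is irreducible over ℤ (6 is not a perfect square).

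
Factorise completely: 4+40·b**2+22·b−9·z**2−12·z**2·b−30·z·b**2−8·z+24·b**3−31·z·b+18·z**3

(2·z−2·b−1)·(3·z−3·b−2)·(3·z+4·b+2)

Group: 2·z·(9·z**2+3·z·b−12·b**2−14·b−4) + (−2·b−1)·(9·z**2+3·z·b−12·b**2−14·b−4); both groups contain (9·z**2+3·z·b−12·b**2−14·b−4), so (2·z−2·b−1) is a factor with cofactor 9·z**2+3·z·b−12·b**2−14·b−4.
The cofactor groups again: 9·z**2+3·z·b−12·b**2−14·b−4 = 3·z·(3·z−3·b−2) + (4·b+2)·(3·z−3·b−2); both groups contain (3·z−3·b−2), giving (3·z+4·b+2)·(3·z−3·b−2).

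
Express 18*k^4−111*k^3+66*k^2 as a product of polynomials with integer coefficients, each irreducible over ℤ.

Pull out the common factor 3*k^2, then factor the remaining trinomial.

3*k^2*(2*k−11)*(3*k−2)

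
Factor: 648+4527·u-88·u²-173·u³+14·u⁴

Testing divisors of the constant over divisors of the leading coefficient, u = -9/2 is a root, giving the factor (2·u+9) and quotient 7·u³-118·u²+487·u+72.
Then u = 8 is a root, giving the factor (u-8) and quotient 7·u²-62·u-9.
The remaining quadratic factors as (u-9)(7·u+1).

(2·u+9)·(7·u+1)·(u-8)·(u-9)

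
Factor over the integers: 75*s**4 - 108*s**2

Every term has a factor of 3*s**2. Then 25*s**2 - 36 = (5*s)² − (6)².

3*s**2*(5*s + 6)*(5*s - 6)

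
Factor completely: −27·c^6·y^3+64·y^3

−y^3·(3·c^2−4)·(9·c^4+12·c^2+16)

Every term has a factor of y^3; factoring it out leaves −27·c^6+64.
Recognize a difference of cubes with the parts 4 and 3·c^2.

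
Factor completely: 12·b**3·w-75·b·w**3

3·b·w·(2·b+5·w)·(2·b-5·w)

Pull out the common factor 3·b·w; 4·b**2-25·w**2 is a difference of squares.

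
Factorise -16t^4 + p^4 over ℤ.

(p + 2t)(p - 2t)(p^2 + 4t^2)

Write as (p^2)² − (4t^2)², then factor p^2 - 4t^2 once more.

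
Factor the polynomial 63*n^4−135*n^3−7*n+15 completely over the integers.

Group as (63*n^4−7*n) + (−135*n^3+15) = 7*n*(9*n^3−1) − 15*(9*n^3−1).
Both groups share the factor (9*n^3−1).

(7*n−15)*(9*n^3−1)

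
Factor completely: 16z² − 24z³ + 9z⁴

Every term has a factor of z²; factoring it out leaves 9z² − 24z + 16.
Recognize a perfect-square trinomial with the parts 3z and 4.

z²(3z − 4)²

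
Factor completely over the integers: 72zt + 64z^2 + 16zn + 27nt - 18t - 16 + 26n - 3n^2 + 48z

Group: 8z(8z - n + 9t + 8) + (3n - 2)(8z - n + 9t + 8); both groups contain (8z - n + 9t + 8).

(8z - n + 9t + 8)(8z + 3n - 2)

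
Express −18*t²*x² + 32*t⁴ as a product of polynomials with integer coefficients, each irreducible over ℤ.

2*t²*(4*t + 3*x)*(4*t − 3*x)

Every term has a factor of 2*t². Then 16*t² − 9*x² = (4*t)² − (3*x)².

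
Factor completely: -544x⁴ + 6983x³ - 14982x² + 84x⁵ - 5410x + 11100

(2x - 5)(6x - 5)(7x + 6)(x² - 4x + 74)

Trying the rational-root candidates, x = -6/7 is a root, so (7x + 6) divides it; the quotient is 12x⁴ - 88x³ + 1073x² - 3060x + 1850.
Next, x = 5/6 is a root, giving the factor (6x - 5) and quotient 2x³ - 13x² + 168x - 370.
Next, x = 5/2 is a root, so (2x - 5) is a factor; dividing leaves x² - 4x + 74.
The quadratic x² - 4x + 74 has discriminant -280 < 0 and is irreducible over ℤ.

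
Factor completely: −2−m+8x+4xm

(4x−1)(m+2)

Group as (4xm+8x) + (−m−2) = 4x(m+2) − (m+2).
Both groups share the factor (m+2).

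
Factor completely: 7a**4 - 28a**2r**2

7a**2(a + 2r)(a - 2r)

Factor out 7a**2, leaving a**2 - 4r**2, which is a difference of two squares.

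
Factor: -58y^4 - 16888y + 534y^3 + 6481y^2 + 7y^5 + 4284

(7y - 2)(y + 7)(y - 2)(y^2 - 13y + 153)

Trying the rational-root candidates, y = -7 is a root, giving the factor (y + 7) and quotient 7y^4 - 107y^3 + 1283y^2 - 2500y + 612.
Next, y = 2 is a root, so (y - 2) divides it; the quotient is 7y^3 - 93y^2 + 1097y - 306.
Next, y = 2/7 is a root, giving the factor (7y - 2) and quotient y^2 - 13y + 153.
The quadratic y^2 - 13y + 153 has discriminant -443 < 0 and is irreducible over ℤ.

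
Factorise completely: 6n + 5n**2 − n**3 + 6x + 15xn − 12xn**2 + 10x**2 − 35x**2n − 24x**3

−(3x + n + 1)(8x + n − 6)(x + n)

Group: 3x(−8x**2 − 9xn + 6x − n**2 + 6n) + (n + 1)(−8x**2 − 9xn + 6x − n**2 + 6n); both groups contain (−8x**2 − 9xn + 6x − n**2 + 6n), so (3x + n + 1) is a factor with cofactor −8x**2 − 9xn + 6x − n**2 + 6n.
The cofactor groups again: −8x**2 − 9xn + 6x − n**2 + 6n = −8x(x + n) + (−n + 6)(x + n); both groups contain (x + n), giving −(8x + n − 6)(x + n).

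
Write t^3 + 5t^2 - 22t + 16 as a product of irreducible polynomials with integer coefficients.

By the rational root theorem, t = 2 is a root, so (t - 2) is a factor; dividing leaves t^2 + 7t - 8.
The remaining quadratic factors as (t - 1)(t + 8).

(t + 8)(t - 1)(t - 2)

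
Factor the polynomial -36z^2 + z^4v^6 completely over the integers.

z^2(zv^3 + 6)(zv^3 - 6)

Every term has a factor of z^2; factoring it out leaves z^2v^6 - 36.
Recognize a difference of squares with the parts zv^3 and 6.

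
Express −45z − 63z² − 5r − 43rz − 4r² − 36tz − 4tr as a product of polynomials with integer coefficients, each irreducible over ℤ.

Group: −r(4t + 4r + 7z + 5) − 9z(4t + 4r + 7z + 5); both groups contain (4t + 4r + 7z + 5).

−(4t + 4r + 7z + 5)(r + 9z)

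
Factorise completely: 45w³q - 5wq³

5qw(3w - q)(3w + q)

Pull out the common factor 5wq; 9w² - q² is a difference of squares.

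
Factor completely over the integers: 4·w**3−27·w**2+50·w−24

(4·w−3)·(w−2)·(w−4)

Trying the rational-root candidates, w = 3/4 is a root, giving the factor (4·w−3) and quotient w**2−6·w+8.
The remaining quadratic factors as (w−4)(w−2).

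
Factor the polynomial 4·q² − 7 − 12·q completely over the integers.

Need a pair with product 4·(−7) = −28 and sum −12: that's 2 and −14.
Split the middle term: 4·q² + 2·q − 14·q − 7 = 2·q·(2·q + 1) − 7·(2·q + 1).

(2·q + 1)·(2·q − 7)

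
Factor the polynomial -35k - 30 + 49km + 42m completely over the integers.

Group as (49km - 35k) + (42m - 30) = 7k(7m - 5) + 6(7m - 5).
Both groups share the factor (7m - 5).

(7k + 6)(7m - 5)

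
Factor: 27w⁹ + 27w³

27w³(w² + 1)(w⁴ - w² + 1)

Every term has a factor of 27w³; factoring it out leaves w⁶ + 1.
Recognize a sum of cubes with the parts w² and 1.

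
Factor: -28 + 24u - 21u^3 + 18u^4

(6u - 7)(3u^3 + 4)

Group as (18u^4 + 24u) + (-21u^3 - 28) = 6u(3u^3 + 4) - 7(3u^3 + 4).
Both groups share the factor (3u^3 + 4).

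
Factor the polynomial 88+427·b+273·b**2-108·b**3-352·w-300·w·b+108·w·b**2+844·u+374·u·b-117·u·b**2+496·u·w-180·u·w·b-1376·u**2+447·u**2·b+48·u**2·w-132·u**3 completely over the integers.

Group: 11·u·(-12·u**2+45·u·b-124·u-27·b**2+75·b+88) + (-4·w+4·b+1)·(-12·u**2+45·u·b-124·u-27·b**2+75·b+88); both groups contain (-12·u**2+45·u·b-124·u-27·b**2+75·b+88), so (11·u-4·w+4·b+1) is a factor with cofactor -12·u**2+45·u·b-124·u-27·b**2+75·b+88.
The cofactor groups again: -12·u**2+45·u·b-124·u-27·b**2+75·b+88 = -u·(12·u-9·b-8) + (3·b-11)·(12·u-9·b-8); both groups contain (12·u-9·b-8), giving -(u-3·b+11)·(12·u-9·b-8).

-(u-3·b+11)·(12·u-9·b-8)·(11·u-4·w+4·b+1)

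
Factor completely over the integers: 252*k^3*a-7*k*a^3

7*a*k*(6*k-a)*(6*k+a)

Factor out 7*k*a, leaving 36*k^2-a^2, which is a difference of two squares.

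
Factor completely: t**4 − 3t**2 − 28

Substitute u = t**2 to get a quadratic in u, then factor.
t**2 − 7 is irreducible over ℤ (7 is not a perfect square).
t**2 + 4 is irreducible over ℤ (sum of squares).

(t**2 + 4)(t**2 − 7)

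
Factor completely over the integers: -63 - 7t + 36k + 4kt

Group as (4kt + 36k) + (-7t - 63) = 4k(t + 9) - 7(t + 9).
Both groups share the factor (t + 9).

(4k - 7)(t + 9)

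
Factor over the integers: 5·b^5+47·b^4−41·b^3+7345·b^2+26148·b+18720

Testing divisors of the constant over divisors of the leading coefficient, b = −15 is a root, giving the factor (b+15) and quotient 5·b^4−28·b^3+379·b^2+1660·b+1248.
Next, b = −1 is a root, giving the factor (b+1) and quotient 5·b^3−33·b^2+412·b+1248.
Next, b = −12/5 is a root, giving the factor (5·b+12) and quotient b^2−9·b+104.
The quadratic b^2−9·b+104 has discriminant −335 < 0 and is irreducible over ℤ.

(5·b+12)·(b+1)·(b+15)·(b^2−9·b+104)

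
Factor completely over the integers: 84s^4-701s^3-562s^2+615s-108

Among the possible rational roots, s = 1/4 is a root, so (4s-1) divides it; the quotient is 21s^3-170s^2-183s+108.
Continuing, s = -4/3 is a root, so (3s+4) divides it; the quotient is 7s^2-66s+27.
The remaining quadratic factors as (s-9)(7s-3).

(3s+4)(4s-1)(7s-3)(s-9)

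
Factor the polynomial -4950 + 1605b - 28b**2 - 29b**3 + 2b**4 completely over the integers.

By the rational root theorem, b = 5 is a root, so (b - 5) divides it; the quotient is 2b**3 - 19b**2 - 123b + 990.
Continuing, b = 6 is a root, so (b - 6) is a factor; dividing leaves 2b**2 - 7b - 165.
The remaining quadratic factors as (2b + 15)(b - 11).

(2b + 15)(b - 11)(b - 5)(b - 6)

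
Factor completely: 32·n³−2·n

2·n·(4·n+1)·(4·n−1)

Pull out the common factor 2·n; 16·n²−1 is a difference of squares.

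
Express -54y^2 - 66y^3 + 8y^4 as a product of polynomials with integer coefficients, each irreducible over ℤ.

Pull out the common factor 2y^2, then factor the remaining trinomial.

2y^2(4y + 3)(y - 9)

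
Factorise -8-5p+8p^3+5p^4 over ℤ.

Group as (5p^4-5p) + (8p^3-8) = 5p(p^3-1) + 8(p^3-1).
Both groups share the factor (p^3-1).

(5p+8)(p-1)(p^2+p+1)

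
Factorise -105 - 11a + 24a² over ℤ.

Need a pair with product 24·(-105) = -2520 and sum -11: that's 45 and -56.
Split the middle term: 24a² + 45a - 56a - 105 = 3a(8a + 15) - 7(8a + 15).

(3a - 7)(8a + 15)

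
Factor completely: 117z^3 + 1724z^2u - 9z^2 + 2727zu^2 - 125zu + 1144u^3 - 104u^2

Group: 9z(13z^2 + 180zu - z + 143u^2 - 13u) + 8u(13z^2 + 180zu - z + 143u^2 - 13u); both groups contain (13z^2 + 180zu - z + 143u^2 - 13u), so (9z + 8u) is a factor with cofactor 13z^2 + 180zu - z + 143u^2 - 13u.
The cofactor groups again: 13z^2 + 180zu - z + 143u^2 - 13u = 13z(z + 13u) + (11u - 1)(z + 13u); both groups contain (z + 13u), giving (13z + 11u - 1)(z + 13u).

(13z + 11u - 1)(z + 13u)(9z + 8u)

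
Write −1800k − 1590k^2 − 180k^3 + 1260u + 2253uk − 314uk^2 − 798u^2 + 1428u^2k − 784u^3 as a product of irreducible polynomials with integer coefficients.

Group: 8u(−98u^2 + 203uk + 84u − 90k^2 − 120k) + (2k + 15)(−98u^2 + 203uk + 84u − 90k^2 − 120k); both groups contain (−98u^2 + 203uk + 84u − 90k^2 − 120k), so (8u + 2k + 15) is a factor with cofactor −98u^2 + 203uk + 84u − 90k^2 − 120k.
The cofactor groups again: −98u^2 + 203uk + 84u − 90k^2 − 120k = −14u(7u − 10k) + (9k + 12)(7u − 10k); both groups contain (7u − 10k), giving −(14u − 9k − 12)(7u − 10k).

−(7u − 10k)(14u − 9k − 12)(8u + 2k + 15)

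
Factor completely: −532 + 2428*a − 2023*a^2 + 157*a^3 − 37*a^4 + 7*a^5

(7*a − 2)*(a − 1)*(a − 7)*(a^2 + 3*a + 38)

Testing divisors of the constant over divisors of the leading coefficient, a = 1 is a root, giving the factor (a − 1) and quotient 7*a^4 − 30*a^3 + 127*a^2 − 1896*a + 532.
Then a = 2/7 is a root, so (7*a − 2) is a factor; dividing leaves a^3 − 4*a^2 + 17*a − 266.
Next, a = 7 is a root, giving the factor (a − 7) and quotient a^2 + 3*a + 38.
The quadratic a^2 + 3*a + 38 has discriminant −143 < 0 and is irreducible over ℤ.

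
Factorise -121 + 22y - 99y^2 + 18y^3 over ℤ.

Group as (18y^3 + 22y) + (-99y^2 - 121) = 2y(9y^2 + 11) - 11(9y^2 + 11).
Both groups share the factor (9y^2 + 11).

(2y - 11)(9y^2 + 11)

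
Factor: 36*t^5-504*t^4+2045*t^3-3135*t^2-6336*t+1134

(6*t+7)*(6*t-1)*(t-9)*(t^2-6*t+18)

Among the possible rational roots, t = -7/6 is a root, so (6*t+7) divides it; the quotient is 6*t^4-91*t^3+447*t^2-1044*t+162.
Continuing, t = 1/6 is a root, so (6*t-1) divides it; the quotient is t^3-15*t^2+72*t-162.
Next, t = 9 is a root, so (t-9) is a factor; dividing leaves t^2-6*t+18.
The quadratic t^2-6*t+18 has discriminant -36 < 0 and is irreducible over ℤ.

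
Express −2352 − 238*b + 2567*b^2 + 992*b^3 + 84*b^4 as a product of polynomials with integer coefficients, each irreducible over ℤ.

(2*b + 7)*(6*b + 7)*(7*b − 6)*(b + 8)

Testing divisors of the constant over divisors of the leading coefficient, b = 6/7 is a root, giving the factor (7*b − 6) and quotient 12*b^3 + 152*b^2 + 497*b + 392.
Next, b = −7/2 is a root, so (2*b + 7) is a factor; dividing leaves 6*b^2 + 55*b + 56.
The remaining quadratic factors as (6*b + 7)(b + 8).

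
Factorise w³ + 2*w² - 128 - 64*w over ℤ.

Trying the rational-root candidates, w = -8 is a root, giving the factor (w + 8) and quotient w² - 6*w - 16.
The remaining quadratic factors as (w - 8)(w + 2).

(w + 2)*(w + 8)*(w - 8)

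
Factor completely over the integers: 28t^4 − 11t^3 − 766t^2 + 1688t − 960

Testing divisors of the constant over divisors of the leading coefficient, t = −6 is a root, so (t + 6) is a factor; dividing leaves 28t^3 − 179t^2 + 308t − 160.
Then t = 8/7 is a root, so (7t − 8) divides it; the quotient is 4t^2 − 21t + 20.
The remaining quadratic factors as (4t − 5)(t − 4).

(4t − 5)(7t − 8)(t + 6)(t − 4)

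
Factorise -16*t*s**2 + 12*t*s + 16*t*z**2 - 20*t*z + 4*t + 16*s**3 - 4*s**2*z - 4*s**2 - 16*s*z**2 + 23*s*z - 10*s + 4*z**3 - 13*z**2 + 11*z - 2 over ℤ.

Group: 4*t*(-4*s**2 + 3*s + 4*z**2 - 5*z + 1) + (-4*s + z - 2)*(-4*s**2 + 3*s + 4*z**2 - 5*z + 1); both groups contain (-4*s**2 + 3*s + 4*z**2 - 5*z + 1), so (4*t - 4*s + z - 2) is a factor with cofactor -4*s**2 + 3*s + 4*z**2 - 5*z + 1.
The cofactor groups again: -4*s**2 + 3*s + 4*z**2 - 5*z + 1 = -4*s*(s + z - 1) + (4*z - 1)*(s + z - 1); both groups contain (s + z - 1), giving -(4*s - 4*z + 1)*(s + z - 1).

-(4*t - 4*s + z - 2)*(4*s - 4*z + 1)*(s + z - 1)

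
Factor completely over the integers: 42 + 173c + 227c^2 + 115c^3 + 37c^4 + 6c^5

(2c + 1)(3c + 2)(c + 3)(c^2 + 2c + 7)

Trying the rational-root candidates, c = -2/3 is a root, so (3c + 2) is a factor; dividing leaves 2c^4 + 11c^3 + 31c^2 + 55c + 21.
Next, c = -1/2 is a root, so (2c + 1) is a factor; dividing leaves c^3 + 5c^2 + 13c + 21.
Next, c = -3 is a root, so (c + 3) is a factor; dividing leaves c^2 + 2c + 7.
The quadratic c^2 + 2c + 7 has discriminant -24 < 0 and is irreducible over ℤ.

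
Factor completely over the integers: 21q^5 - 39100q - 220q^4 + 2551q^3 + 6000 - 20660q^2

(3q + 5)(7q - 1)(q - 10)(q^2 - 2q + 120)

By the rational root theorem, q = 10 is a root, so (q - 10) is a factor; dividing leaves 21q^4 - 10q^3 + 2451q^2 + 3850q - 600.
Next, q = 1/7 is a root, so (7q - 1) is a factor; dividing leaves 3q^3 - q^2 + 350q + 600.
Next, q = -5/3 is a root, so (3q + 5) is a factor; dividing leaves q^2 - 2q + 120.
The quadratic q^2 - 2q + 120 has discriminant -476 < 0 and is irreducible over ℤ.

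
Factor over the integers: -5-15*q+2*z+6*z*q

(2*z-5)*(3*q+1)

Group as (6*z*q+2*z) + (-15*q-5) = 2*z*(3*q+1) - 5*(3*q+1).
Both groups share the factor (3*q+1).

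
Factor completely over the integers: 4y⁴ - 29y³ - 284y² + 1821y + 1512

Testing divisors of the constant over divisors of the leading coefficient, y = 7 is a root, giving the factor (y - 7) and quotient 4y³ - y² - 291y - 216.
Next, y = -3/4 is a root, so (4y + 3) divides it; the quotient is y² - y - 72.
The remaining quadratic factors as (y + 8)(y - 9).

(4y + 3)(y + 8)(y - 7)(y - 9)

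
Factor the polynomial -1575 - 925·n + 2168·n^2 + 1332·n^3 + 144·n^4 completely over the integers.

(4·n + 9)·(6·n + 5)·(6·n - 5)·(n + 7)

Testing divisors of the constant over divisors of the leading coefficient, n = -7 is a root, so (n + 7) is a factor; dividing leaves 144·n^3 + 324·n^2 - 100·n - 225.
Next, n = -9/4 is a root, so (4·n + 9) is a factor; dividing leaves 36·n^2 - 25.
The remaining quadratic factors as (6·n + 5)(6·n - 5).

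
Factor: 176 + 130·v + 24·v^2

Pull out the common factor 2, then factor the remaining trinomial.

2·(3·v + 8)·(4·v + 11)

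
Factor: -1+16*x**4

(2*x+1)*(2*x-1)*(4*x**2+1)

Difference of squares twice: with A = 2*x and B = 1, A⁴ − B⁴ = (A² − B²)(A² + B²), and A² − B² factors again.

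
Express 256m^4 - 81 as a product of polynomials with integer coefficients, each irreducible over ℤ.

(4m)⁴ − (3)⁴ = ((4m)² − (3)²)((4m)² + (3)²); the first factor splits again, the second (16m^2 + 9) is irreducible.

(4m + 3)(4m - 3)(16m^2 + 9)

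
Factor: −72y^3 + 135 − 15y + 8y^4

(y − 9)(8y^3 − 15)

Group as (8y^4 − 15y) + (−72y^3 + 135) = y(8y^3 − 15) − 9(8y^3 − 15).
Both groups share the factor (8y^3 − 15).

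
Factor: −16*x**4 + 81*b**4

Difference of squares twice: with A = 3*b and B = 2*x, A⁴ − B⁴ = (A² − B²)(A² + B²), and A² − B² factors again.

(3*b + 2*x)*(3*b − 2*x)*(9*b**2 + 4*x**2)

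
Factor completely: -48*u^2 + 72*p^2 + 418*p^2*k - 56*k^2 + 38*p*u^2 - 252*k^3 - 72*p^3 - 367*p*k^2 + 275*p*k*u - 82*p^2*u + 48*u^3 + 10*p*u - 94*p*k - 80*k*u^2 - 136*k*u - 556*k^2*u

-(4*p - 7*k - 3*u)*(2*p - 9*k + 2*u - 2)*(9*p + 4*k + 8*u)

Group: 4*p*(-18*p^2 + 73*p*k - 34*p*u + 18*p + 36*k^2 + 64*k*u + 8*k - 16*u^2 + 16*u) + (-7*k - 3*u)*(-18*p^2 + 73*p*k - 34*p*u + 18*p + 36*k^2 + 64*k*u + 8*k - 16*u^2 + 16*u); both groups contain (-18*p^2 + 73*p*k - 34*p*u + 18*p + 36*k^2 + 64*k*u + 8*k - 16*u^2 + 16*u), so (4*p - 7*k - 3*u) is a factor with cofactor -18*p^2 + 73*p*k - 34*p*u + 18*p + 36*k^2 + 64*k*u + 8*k - 16*u^2 + 16*u.
The cofactor groups again: -18*p^2 + 73*p*k - 34*p*u + 18*p + 36*k^2 + 64*k*u + 8*k - 16*u^2 + 16*u = -9*p*(2*p - 9*k + 2*u - 2) + (-4*k - 8*u)*(2*p - 9*k + 2*u - 2); both groups contain (2*p - 9*k + 2*u - 2), giving -(9*p + 4*k + 8*u)*(2*p - 9*k + 2*u - 2).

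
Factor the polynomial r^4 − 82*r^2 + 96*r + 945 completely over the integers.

(r + 3)*(r + 9)*(r − 5)*(r − 7)

By the rational root theorem, r = 5 is a root, so (r − 5) is a factor; dividing leaves r^3 + 5*r^2 − 57*r − 189.
Then r = −3 is a root, so (r + 3) is a factor; dividing leaves r^2 + 2*r − 63.
The remaining quadratic factors as (r − 7)(r + 9).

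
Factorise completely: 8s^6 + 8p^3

Factor out 8 first: what remains is p^3 + s^6.
Recognize a sum of cubes with the parts p and s^2.

8(p + s^2)(p^2 − ps^2 + s^4)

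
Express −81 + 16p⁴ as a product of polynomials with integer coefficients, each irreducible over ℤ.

(2p + 3)(2p − 3)(4p² + 9)

(2p)⁴ − (3)⁴ = ((2p)² − (3)²)((2p)² + (3)²); the first factor splits again, the second (4p² + 9) is irreducible.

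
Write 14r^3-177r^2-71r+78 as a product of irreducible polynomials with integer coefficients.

By the rational root theorem, r = 13 is a root, giving the factor (r-13) and quotient 14r^2+5r-6.
The remaining quadratic factors as (7r+6)(2r-1).

(2r-1)(7r+6)(r-13)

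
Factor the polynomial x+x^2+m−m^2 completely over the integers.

Group: −m·(m−x−1) − x·(m−x−1); both groups contain (m−x−1).

−(m+x)·(m−x−1)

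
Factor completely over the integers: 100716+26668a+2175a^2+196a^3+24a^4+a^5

Testing divisors of the constant over divisors of the leading coefficient, a = −11 is a root, giving the factor (a+11) and quotient a^4+13a^3+53a^2+1592a+9156.
Continuing, a = −6 is a root, giving the factor (a+6) and quotient a^3+7a^2+11a+1526.
Next, a = −14 is a root, so (a+14) is a factor; dividing leaves a^2−7a+109.
The quadratic a^2−7a+109 has discriminant −387 < 0 and is irreducible over ℤ.

(a+11)(a+14)(a+6)(a^2−7a+109)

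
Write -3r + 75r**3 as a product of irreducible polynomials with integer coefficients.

Every term has a factor of 3r. Then 25r**2 - 1 = (5r)² − (1)².

3r(5r + 1)(5r - 1)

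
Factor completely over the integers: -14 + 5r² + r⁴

(r² + 7)(r² - 2)

Substitute u = r² to get a quadratic in u, then factor.
r² - 2 is irreducible over ℤ (2 is not a perfect square).
r² + 7 is irreducible over ℤ (always positive, so no real roots).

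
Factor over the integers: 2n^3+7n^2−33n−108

(2n+9)(n+3)(n−4)

By the rational root theorem, n = −3 is a root, giving the factor (n+3) and quotient 2n^2+n−36.
The remaining quadratic factors as (2n+9)(n−4).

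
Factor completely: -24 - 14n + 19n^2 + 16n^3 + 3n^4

Trying the rational-root candidates, n = 1 is a root, so (n - 1) divides it; the quotient is 3n^3 + 19n^2 + 38n + 24.
Continuing, n = -4/3 is a root, giving the factor (3n + 4) and quotient n^2 + 5n + 6.
The remaining quadratic factors as (n + 2)(n + 3).

(3n + 4)(n + 2)(n + 3)(n - 1)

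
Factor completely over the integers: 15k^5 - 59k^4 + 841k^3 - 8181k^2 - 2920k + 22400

(3k + 5)(5k - 8)(k - 7)(k^2 + 3k + 80)

Trying the rational-root candidates, k = -5/3 is a root, so (3k + 5) divides it; the quotient is 5k^4 - 28k^3 + 327k^2 - 3272k + 4480.
Then k = 7 is a root, so (k - 7) is a factor; dividing leaves 5k^3 + 7k^2 + 376k - 640.
Continuing, k = 8/5 is a root, so (5k - 8) is a factor; dividing leaves k^2 + 3k + 80.
The quadratic k^2 + 3k + 80 has discriminant -311 < 0 and is irreducible over ℤ.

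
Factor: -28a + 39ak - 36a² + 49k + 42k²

-(4a - 7k)(9a + 6k + 7)

Group: -9a(4a - 7k) + (-6k - 7)(4a - 7k); both groups contain (4a - 7k).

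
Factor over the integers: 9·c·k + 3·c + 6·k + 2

(3·c + 2)·(3·k + 1)

Group as (9·c·k + 3·c) + (6·k + 2) = 3·c·(3·k + 1) + 2·(3·k + 1).
Both groups share the factor (3·k + 1).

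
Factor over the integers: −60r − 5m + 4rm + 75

Group as (4rm − 60r) + (−5m + 75) = 4r(m − 15) − 5(m − 15).
Both groups share the factor (m − 15).

(4r − 5)(m − 15)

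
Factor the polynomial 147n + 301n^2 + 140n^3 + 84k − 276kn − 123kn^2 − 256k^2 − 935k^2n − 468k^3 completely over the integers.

−(13k − 4n − 3)(4k + 7n)(9k + 5n + 7)

Group: 13k(−36k^2 − 83kn − 28k − 35n^2 − 49n) + (−4n − 3)(−36k^2 − 83kn − 28k − 35n^2 − 49n); both groups contain (−36k^2 − 83kn − 28k − 35n^2 − 49n), so (13k − 4n − 3) is a factor with cofactor −36k^2 − 83kn − 28k − 35n^2 − 49n.
The cofactor groups again: −36k^2 − 83kn − 28k − 35n^2 − 49n = −4k(9k + 5n + 7) − 7n(9k + 5n + 7); both groups contain (9k + 5n + 7), giving −(4k + 7n)(9k + 5n + 7).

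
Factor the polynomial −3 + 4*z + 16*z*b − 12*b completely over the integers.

(4*b + 1)*(4*z − 3)

Group as (16*z*b + 4*z) + (−12*b − 3) = 4*z*(4*b + 1) − 3*(4*b + 1).
Both groups share the factor (4*b + 1).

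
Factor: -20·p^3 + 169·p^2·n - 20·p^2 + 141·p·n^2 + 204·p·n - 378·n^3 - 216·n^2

Group: 5·p·(-4·p^2 + 29·p·n - 4·p + 63·n^2 + 36·n) - 6·n·(-4·p^2 + 29·p·n - 4·p + 63·n^2 + 36·n); both groups contain (-4·p^2 + 29·p·n - 4·p + 63·n^2 + 36·n), so (5·p - 6·n) is a factor with cofactor -4·p^2 + 29·p·n - 4·p + 63·n^2 + 36·n.
The cofactor groups again: -4·p^2 + 29·p·n - 4·p + 63·n^2 + 36·n = -4·p·(p - 9·n) + (-7·n - 4)·(p - 9·n); both groups contain (p - 9·n), giving -(4·p + 7·n + 4)·(p - 9·n).

-(5·p - 6·n)·(p - 9·n)·(4·p + 7·n + 4)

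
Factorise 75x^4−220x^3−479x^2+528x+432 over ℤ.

By the rational root theorem, x = 4 is a root, giving the factor (x−4) and quotient 75x^3+80x^2−159x−108.
Then x = 4/3 is a root, giving the factor (3x−4) and quotient 25x^2+60x+27.
The remaining quadratic factors as (5x+9)(5x+3).

(3x−4)(5x+3)(5x+9)(x−4)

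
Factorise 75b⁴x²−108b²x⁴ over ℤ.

3b²x²(5b+6x)(5b−6x)

Pull out the common factor 3b²x²; 25b²−36x² is a difference of squares.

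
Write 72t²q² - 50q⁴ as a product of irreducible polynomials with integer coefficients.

2q²(6t - 5q)(6t + 5q)

Every term has a factor of 2q². Then 36t² - 25q² = (6t)² − (5q)².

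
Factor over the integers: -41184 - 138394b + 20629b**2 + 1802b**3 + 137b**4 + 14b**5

(2b - 9)(7b + 2)(b + 13)(b**2 + b + 176)

By the rational root theorem, b = -2/7 is a root, so (7b + 2) is a factor; dividing leaves 2b**4 + 19b**3 + 252b**2 + 2875b - 20592.
Next, b = -13 is a root, so (b + 13) divides it; the quotient is 2b**3 - 7b**2 + 343b - 1584.
Continuing, b = 9/2 is a root, giving the factor (2b - 9) and quotient b**2 + b + 176.
The quadratic b**2 + b + 176 has discriminant -703 < 0 and is irreducible over ℤ.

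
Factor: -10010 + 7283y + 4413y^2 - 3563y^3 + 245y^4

By the rational root theorem, y = 13 is a root, so (y - 13) is a factor; dividing leaves 245y^3 - 378y^2 - 501y + 770.
Next, y = 7/5 is a root, giving the factor (5y - 7) and quotient 49y^2 - 7y - 110.
The remaining quadratic factors as (7y - 11)(7y + 10).

(5y - 7)(7y + 10)(7y - 11)(y - 13)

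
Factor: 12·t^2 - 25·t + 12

Need a pair with product 12·12 = 144 and sum -25: that's -9 and -16.
Split the middle term: 12·t^2 - 9·t - 16·t + 12 = 3·t·(4·t - 3) - 4·(4·t - 3).

(3·t - 4)·(4·t - 3)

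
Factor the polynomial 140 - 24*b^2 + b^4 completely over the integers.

(b^2 - 10)*(b^2 - 14)

Substitute u = b^2 to get a quadratic in u, then factor.
b^2 - 14 is irreducible over ℤ (14 is not a perfect square).
b^2 - 10 is irreducible over ℤ (10 is not a perfect square).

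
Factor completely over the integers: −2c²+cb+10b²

Group: −c(2c−5b) − 2b(2c−5b); both groups contain (2c−5b).

−(2c−5b)(c+2b)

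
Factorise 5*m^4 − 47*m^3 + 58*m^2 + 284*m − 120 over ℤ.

Trying the rational-root candidates, m = 6 is a root, giving the factor (m − 6) and quotient 5*m^3 − 17*m^2 − 44*m + 20.
Continuing, m = −2 is a root, giving the factor (m + 2) and quotient 5*m^2 − 27*m + 10.
The remaining quadratic factors as (5*m − 2)(m − 5).

(5*m − 2)*(m + 2)*(m − 5)*(m − 6)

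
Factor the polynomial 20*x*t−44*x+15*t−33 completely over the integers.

Group as (20*x*t−44*x) + (15*t−33) = 4*x*(5*t−11) + 3*(5*t−11).
Both groups share the factor (5*t−11).

(4*x+3)*(5*t−11)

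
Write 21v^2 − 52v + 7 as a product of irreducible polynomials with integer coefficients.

(3v − 7)(7v − 1)

Need a pair with product 21·7 = 147 and sum −52: that's −49 and −3.
Split the middle term: 21v^2 − 49v − 3v + 7 = 7v(3v − 7) − (3v − 7).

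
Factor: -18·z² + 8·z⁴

Pull out the common factor 2·z²; 4·z² - 9 is a difference of squares.

2·z²·(2·z + 3)·(2·z - 3)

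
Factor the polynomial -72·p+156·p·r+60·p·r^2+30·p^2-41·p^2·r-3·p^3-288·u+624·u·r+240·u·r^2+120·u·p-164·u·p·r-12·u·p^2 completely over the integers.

-(3·p-4·r-12)·(p+15·r-6)·(4·u+p)

Group: p·(-12·u·p+16·u·r+48·u-3·p^2+4·p·r+12·p) + (15·r-6)·(-12·u·p+16·u·r+48·u-3·p^2+4·p·r+12·p); both groups contain (-12·u·p+16·u·r+48·u-3·p^2+4·p·r+12·p), so (p+15·r-6) is a factor with cofactor -12·u·p+16·u·r+48·u-3·p^2+4·p·r+12·p.
The cofactor groups again: -12·u·p+16·u·r+48·u-3·p^2+4·p·r+12·p = -4·u·(3·p-4·r-12) - p·(3·p-4·r-12); both groups contain (3·p-4·r-12), giving -(4·u+p)·(3·p-4·r-12).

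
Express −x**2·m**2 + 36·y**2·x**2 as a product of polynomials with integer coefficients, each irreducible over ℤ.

Factor out x**2 first: what remains is 36·y**2 − m**2.
Recognize a difference of squares with the parts 6·y and m.

x**2·(6·y − m)·(6·y + m)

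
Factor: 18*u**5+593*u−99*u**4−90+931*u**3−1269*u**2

(2*u−1)*(3*u−1)*(3*u−2)*(u**2−4*u+45)

By the rational root theorem, u = 2/3 is a root, so (3*u−2) is a factor; dividing leaves 6*u**4−29*u**3+291*u**2−229*u+45.
Continuing, u = 1/2 is a root, giving the factor (2*u−1) and quotient 3*u**3−13*u**2+139*u−45.
Then u = 1/3 is a root, so (3*u−1) is a factor; dividing leaves u**2−4*u+45.
The quadratic u**2−4*u+45 has discriminant −164 < 0 and is irreducible over ℤ.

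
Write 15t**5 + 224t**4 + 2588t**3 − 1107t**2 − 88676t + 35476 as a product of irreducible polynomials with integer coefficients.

(3t − 14)(5t − 2)(t + 7)(t**2 + 13t + 181)

By the rational root theorem, t = 2/5 is a root, so (5t − 2) is a factor; dividing leaves 3t**4 + 46t**3 + 536t**2 − 7t − 17738.
Continuing, t = 14/3 is a root, so (3t − 14) is a factor; dividing leaves t**3 + 20t**2 + 272t + 1267.
Continuing, t = −7 is a root, giving the factor (t + 7) and quotient t**2 + 13t + 181.
The quadratic t**2 + 13t + 181 has discriminant −555 < 0 and is irreducible over ℤ.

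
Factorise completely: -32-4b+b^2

(b+4)(b-8)

Two integers with product -32 and sum -4 are 4 and -8.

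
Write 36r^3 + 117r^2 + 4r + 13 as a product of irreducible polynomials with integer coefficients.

(4r + 13)(9r^2 + 1)

Group as (36r^3 + 4r) + (117r^2 + 13) = 4r(9r^2 + 1) + 13(9r^2 + 1).
Both groups share the factor (9r^2 + 1).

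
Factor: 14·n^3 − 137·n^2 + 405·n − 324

(2·n − 9)·(7·n − 9)·(n − 4)

Trying the rational-root candidates, n = 4 is a root, so (n − 4) divides it; the quotient is 14·n^2 − 81·n + 81.
The remaining quadratic factors as (7·n − 9)(2·n − 9).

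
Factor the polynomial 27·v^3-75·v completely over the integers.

Every term has a factor of 3·v. Then 9·v^2-25 = (3·v)² − (5)².

3·v·(3·v+5)·(3·v-5)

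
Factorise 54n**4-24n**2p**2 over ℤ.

6n**2(3n+2p)(3n-2p)

Every term has a factor of 6n**2. Then 9n**2-4p**2 = (3n)² − (2p)².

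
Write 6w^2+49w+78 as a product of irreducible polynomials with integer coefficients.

Need a pair with product 6·78 = 468 and sum 49: that's 36 and 13.
Split the middle term: 6w^2+36w + 13w+78 = 6w(w+6) + 13(w+6).

(6w+13)(w+6)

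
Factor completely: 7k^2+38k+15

(7k+3)(k+5)

Need a pair with product 7·15 = 105 and sum 38: that's 35 and 3.
Split the middle term: 7k^2+35k + 3k+15 = 7k(k+5) + 3(k+5).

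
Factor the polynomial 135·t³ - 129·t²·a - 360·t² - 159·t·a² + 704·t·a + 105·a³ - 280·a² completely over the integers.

Group: 3·t·(45·t² - 88·t·a + 35·a²) + (3·a - 8)·(45·t² - 88·t·a + 35·a²); both groups contain (45·t² - 88·t·a + 35·a²), so (3·t + 3·a - 8) is a factor with cofactor 45·t² - 88·t·a + 35·a².
The cofactor groups again: 45·t² - 88·t·a + 35·a² = 9·t·(5·t - 7·a) - 5·a·(5·t - 7·a); both groups contain (5·t - 7·a), giving (9·t - 5·a)·(5·t - 7·a).

(9·t - 5·a)·(5·t - 7·a)·(3·t + 3·a - 8)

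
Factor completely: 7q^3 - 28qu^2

7q(q + 2u)(q - 2u)

Every term has a factor of 7q. Then q^2 - 4u^2 = (q)² − (2u)².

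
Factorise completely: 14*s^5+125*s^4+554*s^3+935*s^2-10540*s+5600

(2*s-5)*(7*s-4)*(s+7)*(s^2+5*s+40)

Among the possible rational roots, s = -7 is a root, so (s+7) is a factor; dividing leaves 14*s^4+27*s^3+365*s^2-1620*s+800.
Then s = 5/2 is a root, giving the factor (2*s-5) and quotient 7*s^3+31*s^2+260*s-160.
Continuing, s = 4/7 is a root, so (7*s-4) is a factor; dividing leaves s^2+5*s+40.
The quadratic s^2+5*s+40 has discriminant -135 < 0 and is irreducible over ℤ.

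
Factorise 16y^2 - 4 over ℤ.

4(2y + 1)(2y - 1)

Every term has a factor of 4. Then 4y^2 - 1 = (2y)² − (1)².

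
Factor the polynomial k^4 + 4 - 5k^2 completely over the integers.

Substitute u = k^2 to get a quadratic in u, then factor.
k^2 - 1 is a difference of squares.
k^2 - 4 is a difference of squares.

(k + 1)(k + 2)(k - 1)(k - 2)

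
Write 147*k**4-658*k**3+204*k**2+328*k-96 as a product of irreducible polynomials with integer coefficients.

Testing divisors of the constant over divisors of the leading coefficient, k = 4 is a root, so (k-4) is a factor; dividing leaves 147*k**3-70*k**2-76*k+24.
Then k = -2/3 is a root, so (3*k+2) is a factor; dividing leaves 49*k**2-56*k+12.
The remaining quadratic factors as (7*k-6)(7*k-2).

(3*k+2)*(7*k-2)*(7*k-6)*(k-4)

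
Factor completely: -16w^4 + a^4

(a + 2w)(a - 2w)(a^2 + 4w^2)

(a)⁴ − (2w)⁴ = ((a)² − (2w)²)((a)² + (2w)²); the first factor splits again, the second (a^2 + 4w^2) is irreducible.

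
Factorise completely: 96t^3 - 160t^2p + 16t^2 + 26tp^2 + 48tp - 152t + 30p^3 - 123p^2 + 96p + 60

(4t - 3p + 6)(4t - 5p - 2)(6t + 2p - 5)

Group: 4t(24t^2 - 10tp + 16t - 6p^2 + 27p - 30) + (-5p - 2)(24t^2 - 10tp + 16t - 6p^2 + 27p - 30); both groups contain (24t^2 - 10tp + 16t - 6p^2 + 27p - 30), so (4t - 5p - 2) is a factor with cofactor 24t^2 - 10tp + 16t - 6p^2 + 27p - 30.
The cofactor groups again: 24t^2 - 10tp + 16t - 6p^2 + 27p - 30 = 6t(4t - 3p + 6) + (2p - 5)(4t - 3p + 6); both groups contain (4t - 3p + 6), giving (6t + 2p - 5)(4t - 3p + 6).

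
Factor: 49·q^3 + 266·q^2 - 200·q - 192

(7·q + 4)·(7·q - 8)·(q + 6)

Testing divisors of the constant over divisors of the leading coefficient, q = 8/7 is a root, giving the factor (7·q - 8) and quotient 7·q^2 + 46·q + 24.
The remaining quadratic factors as (q + 6)(7·q + 4).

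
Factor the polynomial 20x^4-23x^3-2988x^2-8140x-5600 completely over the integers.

Testing divisors of the constant over divisors of the leading coefficient, x = -8/5 is a root, so (5x+8) divides it; the quotient is 4x^3-11x^2-580x-700.
Then x = 14 is a root, so (x-14) is a factor; dividing leaves 4x^2+45x+50.
The remaining quadratic factors as (x+10)(4x+5).

(4x+5)(5x+8)(x+10)(x-14)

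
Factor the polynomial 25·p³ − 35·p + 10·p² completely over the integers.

Pull out the common factor 5·p, then factor the remaining trinomial.

5·p·(5·p + 7)·(p − 1)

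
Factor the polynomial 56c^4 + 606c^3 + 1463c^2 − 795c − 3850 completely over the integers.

Trying the rational-root candidates, c = −7 is a root, so (c + 7) divides it; the quotient is 56c^3 + 214c^2 − 35c − 550.
Continuing, c = −5/2 is a root, so (2c + 5) divides it; the quotient is 28c^2 + 37c − 110.
The remaining quadratic factors as (7c − 10)(4c + 11).

(2c + 5)(4c + 11)(7c − 10)(c + 7)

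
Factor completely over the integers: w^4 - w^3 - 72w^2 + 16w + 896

Testing divisors of the constant over divisors of the leading coefficient, w = 8 is a root, so (w - 8) is a factor; dividing leaves w^3 + 7w^2 - 16w - 112.
Continuing, w = 4 is a root, giving the factor (w - 4) and quotient w^2 + 11w + 28.
The remaining quadratic factors as (w + 7)(w + 4).

(w + 4)(w + 7)(w - 4)(w - 8)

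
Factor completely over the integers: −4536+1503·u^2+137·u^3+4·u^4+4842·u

Trying the rational-root candidates, u = −12 is a root, giving the factor (u+12) and quotient 4·u^3+89·u^2+435·u−378.
Next, u = −9 is a root, giving the factor (u+9) and quotient 4·u^2+53·u−42.
The remaining quadratic factors as (u+14)(4·u−3).

(4·u−3)·(u+12)·(u+14)·(u+9)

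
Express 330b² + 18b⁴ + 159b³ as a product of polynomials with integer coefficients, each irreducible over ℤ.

3b²(2b + 11)(3b + 10)

Pull out the common factor 3b², then factor the remaining trinomial.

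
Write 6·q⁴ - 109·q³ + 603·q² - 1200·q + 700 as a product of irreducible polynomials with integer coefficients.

Among the possible rational roots, q = 14/3 is a root, so (3·q - 14) is a factor; dividing leaves 2·q³ - 27·q² + 75·q - 50.
Continuing, q = 5/2 is a root, so (2·q - 5) is a factor; dividing leaves q² - 11·q + 10.
The remaining quadratic factors as (q - 1)(q - 10).

(2·q - 5)·(3·q - 14)·(q - 1)·(q - 10)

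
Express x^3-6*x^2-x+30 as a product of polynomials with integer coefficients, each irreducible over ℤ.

Among the possible rational roots, x = -2 is a root, so (x+2) divides it; the quotient is x^2-8*x+15.
The remaining quadratic factors as (x-3)(x-5).

(x+2)*(x-3)*(x-5)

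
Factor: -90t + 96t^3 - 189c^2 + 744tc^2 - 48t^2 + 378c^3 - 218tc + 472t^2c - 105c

Group: 6t(16t^2 + 60tc - 8t + 54c^2 - 27c - 15) + 7c(16t^2 + 60tc - 8t + 54c^2 - 27c - 15); both groups contain (16t^2 + 60tc - 8t + 54c^2 - 27c - 15), so (6t + 7c) is a factor with cofactor 16t^2 + 60tc - 8t + 54c^2 - 27c - 15.
The cofactor groups again: 16t^2 + 60tc - 8t + 54c^2 - 27c - 15 = 4t(4t + 6c - 5) + (9c + 3)(4t + 6c - 5); both groups contain (4t + 6c - 5), giving (4t + 9c + 3)(4t + 6c - 5).

(4t + 6c - 5)(6t + 7c)(4t + 9c + 3)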